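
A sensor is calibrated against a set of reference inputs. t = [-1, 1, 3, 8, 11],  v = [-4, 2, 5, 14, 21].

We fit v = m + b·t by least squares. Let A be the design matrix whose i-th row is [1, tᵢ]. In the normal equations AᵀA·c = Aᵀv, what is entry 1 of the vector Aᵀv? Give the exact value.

Entry 1 ↔ basis 1, so (Aᵀv)_{1} = Σᵢ vᵢ = (1)·(-4) + (1)·(2) + (1)·(5) + (1)·(14) + (1)·(21) = 38.

38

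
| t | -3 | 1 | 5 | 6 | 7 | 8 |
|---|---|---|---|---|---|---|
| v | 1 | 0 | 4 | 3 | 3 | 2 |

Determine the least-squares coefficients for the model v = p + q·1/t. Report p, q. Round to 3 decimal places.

Compute the Gram sums: Σ1 = 6, Σ1/t = 1093/840, Σ1/t·1/t = 857249/705600.
Moment sums: Σv = 13, Σ1/t·v = 691/420.
Eliminating q: (857249/705600)·(row 1) − (1093/840)·(row 2) gives (789769/141120)·p = (857249/705600)·13 − (1093/840)·(691/420) = 3211237/235200, so p = 9633711/3948845.
Then q = ((691/420) − (1093/840)·(9633711/3948845))/(857249/705600) = -994056/789769.

p = 2.440, q = -1.259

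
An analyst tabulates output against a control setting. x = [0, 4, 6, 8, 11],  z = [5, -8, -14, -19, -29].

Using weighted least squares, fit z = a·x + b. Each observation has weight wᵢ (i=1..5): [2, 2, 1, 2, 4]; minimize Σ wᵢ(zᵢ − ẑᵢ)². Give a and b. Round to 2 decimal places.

a = -3.06, b = 4.77

With design matrix A, AᵀWA = [[680, 74]; [74, 11]] and AᵀWz = [-1728, -174]ᵀ.
Eliminating b: 11·(row 1) − 74·(row 2) gives 2004·a = 11·(-1728) − 74·(-174) = -6132, so a = -511/167.
Then b = ((-174) − 74·(-511/167))/11 = 796/167.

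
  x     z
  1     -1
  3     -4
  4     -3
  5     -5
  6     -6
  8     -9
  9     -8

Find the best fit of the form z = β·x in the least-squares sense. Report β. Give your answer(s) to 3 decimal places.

β = -0.991

From the data, Σx·x = 232.
Right-hand side: Σx·z = -230.
Normal equations: [[232]]·[β]ᵀ = [-230]ᵀ.
Hence β = -230 / 232 ≈ -0.991379.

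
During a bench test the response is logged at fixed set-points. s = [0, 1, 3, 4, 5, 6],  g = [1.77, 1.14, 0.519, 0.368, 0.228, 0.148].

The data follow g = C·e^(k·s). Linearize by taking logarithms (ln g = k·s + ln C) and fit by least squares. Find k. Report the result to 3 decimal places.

k = -0.408

With ln gᵢ as the transformed response and sᵢ as the regressor:
Σs = 19.0000, Σ(s)² = 87.0000, Σln g = -4.3425, Σs·ln g = -24.6905.
Equations: 87.0000·k + 19.0000·ln C = -24.6905;  19.0000·k + 6·ln C = -4.3425.
Solving (det = 161.0000): k = -0.40768, ln C = 0.56724.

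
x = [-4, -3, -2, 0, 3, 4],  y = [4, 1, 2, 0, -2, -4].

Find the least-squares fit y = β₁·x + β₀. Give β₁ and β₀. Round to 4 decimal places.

β₁ = -0.8375, β₀ = -0.1125

Compute the Gram sums: Σx·x = 54, Σx = -2, Σ1 = 6.
Moment sums: Σx·y = -45, Σy = 1.
AᵀA·[β₁, β₀]ᵀ = Aᵀy becomes [[54, -2]; [-2, 6]]·[β₁, β₀]ᵀ = [-45, 1]ᵀ.
Eliminating β₀: 6·(row 1) − (-2)·(row 2) gives 320·β₁ = 6·(-45) − (-2)·1 = -268, so β₁ = -67/80.
Then β₀ = (1 − (-2)·(-67/80))/6 = -9/80.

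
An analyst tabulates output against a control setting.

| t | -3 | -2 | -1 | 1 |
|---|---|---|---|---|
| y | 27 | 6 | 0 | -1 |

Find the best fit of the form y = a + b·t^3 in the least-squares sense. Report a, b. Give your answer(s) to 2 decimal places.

Normal-equation sums: Σ1 = 4, Σt^3 = -35, Σt^3·t^3 = 795.
Right-hand side: Σy = 32, Σt^3·y = -778.
Eliminating b: 795·(row 1) − (-35)·(row 2) gives 1955·a = 795·32 − (-35)·(-778) = -1790, so a = -358/391.
Then b = ((-778) − (-35)·(-358/391))/795 = -1992/1955.

a = -0.92, b = -1.02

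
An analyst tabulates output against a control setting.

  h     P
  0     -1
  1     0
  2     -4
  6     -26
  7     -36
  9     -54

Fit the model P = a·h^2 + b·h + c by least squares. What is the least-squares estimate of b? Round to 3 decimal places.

b = -1.056

From the data, Σh^2·h^2 = 10275, Σh^2·h = 1297, Σh^2 = 171, Σh·h = 171, Σh = 25, Σ1 = 6.
For MᵀP: Σh^2·P = -7090, Σh·P = -902, ΣP = -121.
MᵀM·[a, b, c]ᵀ = MᵀP becomes [[10275, 1297, 171]; [1297, 171, 25]; [171, 25, 6]]·[a, b, c]ᵀ = [-7090, -902, -121]ᵀ.
Inverting the 3×3 Gram matrix, [a, b, c]ᵀ = [-271/484, -511/484, 23/121]ᵀ.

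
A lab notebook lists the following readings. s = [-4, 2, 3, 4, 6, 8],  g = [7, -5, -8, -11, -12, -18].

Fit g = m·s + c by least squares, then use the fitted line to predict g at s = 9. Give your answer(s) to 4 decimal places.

ĝ = -19.7407

The normal system AᵀA·[m, c]ᵀ = Aᵀg is [[145, 19]; [19, 6]]·[m, c]ᵀ = [-322, -47]ᵀ.
Eliminating c: 6·(row 1) − 19·(row 2) gives 509·m = 6·(-322) − 19·(-47) = -1039, so m = -1039/509.
Then c = ((-47) − 19·(-1039/509))/6 = -697/509.
At s = 9: ĝ = (-1039/509)·(9) + (-697/509)·(1) = -10048/509.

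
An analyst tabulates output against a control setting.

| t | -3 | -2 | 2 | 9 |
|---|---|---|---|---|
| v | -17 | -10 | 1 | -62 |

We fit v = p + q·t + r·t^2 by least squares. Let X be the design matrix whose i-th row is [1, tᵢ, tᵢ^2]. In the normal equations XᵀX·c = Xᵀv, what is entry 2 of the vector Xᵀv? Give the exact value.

-485

Entry 2 ↔ basis t, so (Xᵀv)_{2} = Σᵢ (t)·vᵢ = (-3)·(-17) + (-2)·(-10) + (2)·(1) + (9)·(-62) = -485.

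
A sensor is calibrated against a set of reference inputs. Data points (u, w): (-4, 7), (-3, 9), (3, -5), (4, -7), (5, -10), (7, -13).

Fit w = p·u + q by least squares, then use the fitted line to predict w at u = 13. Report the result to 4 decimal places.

ŵ = -25.2767

From the data, Σu·u = 124, Σu = 12, Σ1 = 6.
Right-hand side: Σu·w = -239, Σw = -19.
MᵀM·[p, q]ᵀ = Mᵀw becomes [[124, 12]; [12, 6]]·[p, q]ᵀ = [-239, -19]ᵀ.
Δ = 124·6 − 12² = 600.
p = ((-239)·6 − 12·(-19))/600 = -201/100; q = (124·(-19) − 12·(-239))/600 = 64/75.
At u = 13: ŵ = (-201/100)·(13) + (64/75)·(1) = -7583/300.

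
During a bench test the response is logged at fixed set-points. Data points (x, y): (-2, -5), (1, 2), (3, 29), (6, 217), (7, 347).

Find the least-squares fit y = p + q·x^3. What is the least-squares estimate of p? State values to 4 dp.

Entries of AᵀA: Σ1 = 5, Σx^3 = 579, Σx^3·x^3 = 165099.
And Σy = 590, Σx^3·y = 166718.
Δ = 5·165099 − 579² = 490254.
p = (590·165099 − 579·166718)/490254 = 146448/81709; q = (5·166718 − 579·590)/490254 = 245990/245127.

p = 1.7923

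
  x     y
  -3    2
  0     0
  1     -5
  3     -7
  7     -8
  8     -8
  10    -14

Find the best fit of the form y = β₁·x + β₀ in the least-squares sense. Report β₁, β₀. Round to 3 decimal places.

Sums needed: Σx·x = 232, Σx = 26, Σ1 = 7.
Right-hand side: Σx·y = -292, Σy = -40.
Normal equations: [[232, 26]; [26, 7]]·[β₁, β₀]ᵀ = [-292, -40]ᵀ.
Determinant 232·7 − 26² = 948.
β₁ = ((-292)·7 − 26·(-40))/948 = -251/237; β₀ = (232·(-40) − 26·(-292))/948 = -422/237.

β₁ = -1.059, β₀ = -1.781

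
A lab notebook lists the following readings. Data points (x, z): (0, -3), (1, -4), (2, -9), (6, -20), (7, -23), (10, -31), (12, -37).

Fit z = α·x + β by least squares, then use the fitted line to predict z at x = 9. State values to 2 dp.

The normal equations are: 334·α + 38·β = -1057;  38·α + 7·β = -127.
Δ = 334·7 − 38² = 894.
α = ((-1057)·7 − 38·(-127))/894 = -2573/894; β = (334·(-127) − 38·(-1057))/894 = -1126/447.
At x = 9: ẑ = (-2573/894)·(9) + (-1126/447)·(1) = -25409/894.

ẑ = -28.42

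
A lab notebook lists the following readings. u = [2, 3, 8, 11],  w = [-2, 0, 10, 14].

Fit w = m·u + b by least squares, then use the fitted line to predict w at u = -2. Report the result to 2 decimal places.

Forming MᵀM = [[198, 24]; [24, 4]] and Mᵀw = [230, 22]ᵀ gives MᵀM·[m, b]ᵀ = Mᵀw.
Eliminating b: 4·(row 1) − 24·(row 2) gives 216·m = 4·230 − 24·22 = 392, so m = 49/27.
Then b = (22 − 24·(49/27))/4 = -97/18.
At u = -2: ŵ = (49/27)·(-2) + (-97/18)·(1) = -487/54.

ŵ = -9.02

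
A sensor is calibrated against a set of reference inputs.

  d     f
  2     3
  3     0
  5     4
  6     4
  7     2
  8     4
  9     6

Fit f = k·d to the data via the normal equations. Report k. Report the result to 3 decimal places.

k = 0.560

Forming XᵀX = [[268]] and Xᵀf = [150]ᵀ gives XᵀX·[k]ᵀ = Xᵀf.
k = 150/268 = 0.559701.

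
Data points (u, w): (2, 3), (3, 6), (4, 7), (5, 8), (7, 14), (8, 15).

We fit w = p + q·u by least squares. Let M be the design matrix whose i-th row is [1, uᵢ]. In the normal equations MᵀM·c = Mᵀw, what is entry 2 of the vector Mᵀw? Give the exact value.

Entry 2 ↔ basis u, so (Mᵀw)_{2} = Σᵢ (u)·wᵢ = (2)·(3) + (3)·(6) + (4)·(7) + (5)·(8) + (7)·(14) + (8)·(15) = 310.

310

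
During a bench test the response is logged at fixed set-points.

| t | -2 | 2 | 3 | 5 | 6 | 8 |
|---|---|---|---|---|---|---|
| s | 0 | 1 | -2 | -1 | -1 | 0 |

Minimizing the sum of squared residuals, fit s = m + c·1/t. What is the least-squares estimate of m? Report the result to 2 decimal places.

The normal equations are: 6·m + (33/40)·c = -3;  (33/40)·m + (10001/14400)·c = -8/15.
(Σ1 = 6, Σ1/t = 33/40, Σ1/t·1/t = 10001/14400, Σs = -3, Σ1/t·s = -8/15.)
Determinant 6·(10001/14400) − (33/40)² = 3347/960.
m = ((-3)·(10001/14400) − (33/40)·(-8/15))/(3347/960) = -7889/16735; c = (6·(-8/15) − (33/40)·(-3))/(3347/960) = -696/3347.

m = -0.47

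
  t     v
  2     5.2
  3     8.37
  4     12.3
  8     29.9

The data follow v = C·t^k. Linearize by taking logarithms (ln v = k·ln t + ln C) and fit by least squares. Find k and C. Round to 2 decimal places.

Linearized form: ln v = k·ln t + ln C. From the 4 transformed points,
Σln t = 5.2575, Σ(ln t)² = 7.9333, Σln v = 9.6808, Σln t·ln v = 14.0216.
Normal system: [[7.9333, 5.2575]; [5.2575, 4]]·[k, ln C]ᵀ = [14.0216, 9.6808]ᵀ.
Solving (det = 4.0919): k = 1.26833, ln C = 0.75313, so C = exp(0.75313) = 2.12364.

k = 1.27, C = 2.12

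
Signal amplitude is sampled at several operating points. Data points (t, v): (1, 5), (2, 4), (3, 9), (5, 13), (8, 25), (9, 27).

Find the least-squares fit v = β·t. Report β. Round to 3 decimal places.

β = 2.978

With design matrix X, XᵀX = [[184]] and Xᵀv = [548]ᵀ.
β = 548/184 = 2.97826.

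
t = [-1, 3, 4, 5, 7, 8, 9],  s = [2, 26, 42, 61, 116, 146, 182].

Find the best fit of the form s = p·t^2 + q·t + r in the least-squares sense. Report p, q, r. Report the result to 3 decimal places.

The normal system XᵀX·[p, q, r]ᵀ = Xᵀs is [[14021, 1799, 245]; [1799, 245, 35]; [245, 35, 7]]·[p, q, r]ᵀ = [32203, 4167, 575]ᵀ.
Inverting the 3×3 Gram matrix, [p, q, r]ᵀ = [3709/1848, 3695/1848, 585/308]ᵀ.

p = 2.007, q = 1.999, r = 1.899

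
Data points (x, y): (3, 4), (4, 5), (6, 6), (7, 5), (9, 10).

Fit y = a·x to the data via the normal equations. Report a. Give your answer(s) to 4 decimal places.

a = 1.0105

Compute the Gram sums: Σx·x = 191.
And Σx·y = 193.
AᵀA·[a]ᵀ = Aᵀy becomes [[191]]·[a]ᵀ = [193]ᵀ.
Hence a = 193 / 191 ≈ 1.01047.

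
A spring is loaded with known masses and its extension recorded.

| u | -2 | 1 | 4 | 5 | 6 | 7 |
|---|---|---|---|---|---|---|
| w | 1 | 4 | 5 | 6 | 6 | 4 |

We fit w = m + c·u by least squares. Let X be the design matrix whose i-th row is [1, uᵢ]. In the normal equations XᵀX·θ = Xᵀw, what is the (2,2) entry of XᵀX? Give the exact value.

131

Row 2 ↔ basis u, column 2 ↔ basis u, so (XᵀX)_{2,2} = Σᵢ (u)·(u) = (-2)·(-2) + (1)·(1) + (4)·(4) + (5)·(5) + (6)·(6) + (7)·(7) = 131.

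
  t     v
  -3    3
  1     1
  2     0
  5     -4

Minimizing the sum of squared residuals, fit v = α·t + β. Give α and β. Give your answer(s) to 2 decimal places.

α = -0.85, β = 1.07

Forming MᵀM = [[39, 5]; [5, 4]] and Mᵀv = [-28, 0]ᵀ gives MᵀM·[α, β]ᵀ = Mᵀv.
det = 39·4 − 5² = 131.
α = ((-28)·4 − 5·0)/131 = -112/131; β = (39·0 − 5·(-28))/131 = 140/131.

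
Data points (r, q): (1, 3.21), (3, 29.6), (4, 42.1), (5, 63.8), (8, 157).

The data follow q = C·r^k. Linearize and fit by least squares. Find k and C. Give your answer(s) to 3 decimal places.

k = 1.857, C = 3.348

With ln qᵢ as the transformed response and ln rᵢ as the regressor:
Sums: Σln r = 6.1738, Σ(ln r)² = 10.0431, Σln q = 17.5061, Σln r·ln q = 26.1093.
Normal system: [[10.0431, 6.1738]; [6.1738, 5]]·[k, ln C]ᵀ = [26.1093, 17.5061]ᵀ.
Slope k = (n·Σln r·ln q − Σln r·Σln q)/(n·Σ(ln r)² − (Σln r)²) = (5·26.1093 − 6.1738·17.5061)/12.1000 = 1.85681; ln C = (Σln q − k·Σln r)/n = 1.20851, so C = exp(1.20851) = 3.34850.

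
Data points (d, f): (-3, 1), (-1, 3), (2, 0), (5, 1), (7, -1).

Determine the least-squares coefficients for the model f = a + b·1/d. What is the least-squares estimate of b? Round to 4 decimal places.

Sums needed: Σ1 = 5, Σ1/d = -103/210, Σ1/d·1/d = 62689/44100.
Moment sums: Σf = 4, Σ1/d·f = -344/105.
Normal equations: [[5, -103/210]; [-103/210, 62689/44100]]·[a, b]ᵀ = [4, -344/105]ᵀ.
Δ = 5·(62689/44100) − (-103/210)² = 75709/11025.
a = (4·(62689/44100) − (-103/210)·(-344/105))/(75709/11025) = 44973/75709; b = (5·(-344/105) − (-103/210)·4)/(75709/11025) = -158970/75709.

b = -2.0998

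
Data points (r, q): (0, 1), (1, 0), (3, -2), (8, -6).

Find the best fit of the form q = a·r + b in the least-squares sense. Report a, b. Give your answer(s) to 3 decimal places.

a = -0.868, b = 0.855

XᵀX·[a, b]ᵀ = Xᵀq reads: 74·a + 12·b = -54;  12·a + 4·b = -7.
det = 74·4 − 12² = 152.
a = ((-54)·4 − 12·(-7))/152 = -33/38; b = (74·(-7) − 12·(-54))/152 = 65/76.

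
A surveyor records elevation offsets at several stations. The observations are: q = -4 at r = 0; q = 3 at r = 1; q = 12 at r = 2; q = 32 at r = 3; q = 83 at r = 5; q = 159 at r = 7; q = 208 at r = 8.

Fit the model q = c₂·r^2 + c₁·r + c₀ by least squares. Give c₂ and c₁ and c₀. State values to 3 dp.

c₂ = 2.993, c₁ = 2.395, c₀ = -3.457

MᵀM·[c₂, c₁, c₀]ᵀ = Mᵀq reads: 7220·c₂ + 1016·c₁ + 152·c₀ = 23517;  1016·c₂ + 152·c₁ + 26·c₀ = 3315;  152·c₂ + 26·c₁ + 7·c₀ = 493.
(Σr^2·r^2 = 7220, Σr^2·r = 1016, Σr^2 = 152, Σr·r = 152, Σr = 26, Σ1 = 7, Σr^2·q = 23517, Σr·q = 3315, Σq = 493.)
Row-reducing yields c₂ = 23501/7852, c₁ = 18803/7852, c₀ = -13571/3926.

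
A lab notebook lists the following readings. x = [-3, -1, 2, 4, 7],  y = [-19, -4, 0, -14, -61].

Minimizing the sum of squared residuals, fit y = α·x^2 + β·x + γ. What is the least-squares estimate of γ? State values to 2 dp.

Setting ∂/∂α … = 0 gives: 2755·α + 387·β + 79·γ = -3388;  387·α + 79·β + 9·γ = -422;  79·α + 9·β + 5·γ = -98.
Row-reducing yields α = -13851/8675, β = 20066/8675, γ = 12697/8675.

γ = 1.46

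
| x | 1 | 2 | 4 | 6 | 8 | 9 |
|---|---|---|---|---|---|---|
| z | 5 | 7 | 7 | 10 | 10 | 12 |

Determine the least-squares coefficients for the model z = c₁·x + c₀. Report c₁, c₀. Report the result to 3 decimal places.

AᵀA·[c₁, c₀]ᵀ = Aᵀz reads: 202·c₁ + 30·c₀ = 295;  30·c₁ + 6·c₀ = 51.
Determinant 202·6 − 30² = 312.
c₁ = (295·6 − 30·51)/312 = 10/13; c₀ = (202·51 − 30·295)/312 = 121/26.

c₁ = 0.769, c₀ = 4.654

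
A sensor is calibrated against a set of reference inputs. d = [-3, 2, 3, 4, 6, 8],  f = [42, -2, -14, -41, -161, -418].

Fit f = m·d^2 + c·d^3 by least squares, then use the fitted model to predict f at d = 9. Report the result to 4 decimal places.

f̂ = -610.7756

Sums needed: Σd^2·d^2 = 5826, Σd^2·d^3 = 41600, Σd^3·d^3 = 314418.
Moment sums: Σd^2·f = -32960, Σd^3·f = -252944.
XᵀX·[m, c]ᵀ = Xᵀf becomes [[5826, 41600]; [41600, 314418]]·[m, c]ᵀ = [-32960, -252944]ᵀ.
Δ = 5826·314418 − 41600² = 101239268.
m = ((-32960)·314418 − 41600·(-252944))/101239268 = 3062560/1946909; c = (5826·(-252944) − 41600·(-32960))/101239268 = -25628936/25309817.
At d = 9: f̂ = (3062560/1946909)·(81) + (-25628936/25309817)·(729) = -15458618664/25309817.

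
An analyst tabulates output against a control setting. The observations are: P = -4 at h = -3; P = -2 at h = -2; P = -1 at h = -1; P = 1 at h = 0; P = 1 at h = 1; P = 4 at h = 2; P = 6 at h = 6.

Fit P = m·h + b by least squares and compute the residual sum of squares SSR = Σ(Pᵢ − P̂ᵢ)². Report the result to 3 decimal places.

SSR = 4.726

Entries of XᵀX: Σh·h = 55, Σh = 3, Σ1 = 7.
And Σh·P = 62, ΣP = 5.
XᵀX·[m, b]ᵀ = XᵀP becomes [[55, 3]; [3, 7]]·[m, b]ᵀ = [62, 5]ᵀ.
Eliminating b: 7·(row 1) − 3·(row 2) gives 376·m = 7·62 − 3·5 = 419, so m = 419/376.
Then b = (5 − 3·(419/376))/7 = 89/376.
Residuals: -42/47, -3/376, -23/188, 287/376, -33/94, 577/376, -347/376; SSR = 1777/376.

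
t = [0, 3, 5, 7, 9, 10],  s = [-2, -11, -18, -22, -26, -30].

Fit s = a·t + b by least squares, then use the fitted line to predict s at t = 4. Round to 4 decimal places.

ŝ = -13.6495

Sums needed: Σt·t = 264, Σt = 34, Σ1 = 6.
Moment sums: Σt·s = -811, Σs = -109.
Eliminating b: 6·(row 1) − 34·(row 2) gives 428·a = 6·(-811) − 34·(-109) = -1160, so a = -290/107.
Then b = ((-109) − 34·(-290/107))/6 = -601/214.
At t = 4: ŝ = (-290/107)·(4) + (-601/214)·(1) = -2921/214.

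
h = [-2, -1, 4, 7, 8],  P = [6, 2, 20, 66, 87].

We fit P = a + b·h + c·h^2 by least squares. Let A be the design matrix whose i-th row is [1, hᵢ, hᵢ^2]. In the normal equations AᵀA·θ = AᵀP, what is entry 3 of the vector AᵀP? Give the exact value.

Entry 3 ↔ basis h^2, so (AᵀP)_{3} = Σᵢ (h^2)·Pᵢ = (4)·(6) + (1)·(2) + (16)·(20) + (49)·(66) + (64)·(87) = 9148.

9148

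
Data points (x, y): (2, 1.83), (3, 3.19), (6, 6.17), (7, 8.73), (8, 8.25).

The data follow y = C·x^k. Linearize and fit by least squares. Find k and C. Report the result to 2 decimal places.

k = 1.12, C = 0.88

Taking logs, ln y = k·ln x + ln C, so regress ln y on ln x.
AᵀA = [[13.0084, 7.6089]; [7.6089, 5]], rhs = [13.5582, 7.8610]ᵀ  (here Σln x = 7.6089, Σ(ln x)² = 13.0084, Σln y = 7.8610, Σln x·ln y = 13.5582).
Slope k = (n·Σln x·ln y − Σln x·Σln y)/(n·Σ(ln x)² − (Σln x)²) = (5·13.5582 − 7.6089·7.8610)/7.1473 = 1.11613; ln C = (Σln y − k·Σln x)/n = -0.12629, so C = exp(-0.12629) = 0.88136.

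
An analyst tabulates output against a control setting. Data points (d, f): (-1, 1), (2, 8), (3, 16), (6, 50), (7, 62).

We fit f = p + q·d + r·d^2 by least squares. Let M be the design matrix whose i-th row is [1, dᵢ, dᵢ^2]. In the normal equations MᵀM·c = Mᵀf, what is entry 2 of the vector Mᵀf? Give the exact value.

Entry 2 ↔ basis d, so (Mᵀf)_{2} = Σᵢ (d)·fᵢ = (-1)·(1) + (2)·(8) + (3)·(16) + (6)·(50) + (7)·(62) = 797.

797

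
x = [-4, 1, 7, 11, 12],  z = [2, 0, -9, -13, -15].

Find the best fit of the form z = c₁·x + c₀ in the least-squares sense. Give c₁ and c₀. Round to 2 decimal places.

Compute the Gram sums: Σx·x = 331, Σx = 27, Σ1 = 5.
For Mᵀz: Σx·z = -394, Σz = -35.
MᵀM·[c₁, c₀]ᵀ = Mᵀz becomes [[331, 27]; [27, 5]]·[c₁, c₀]ᵀ = [-394, -35]ᵀ.
Eliminating c₀: 5·(row 1) − 27·(row 2) gives 926·c₁ = 5·(-394) − 27·(-35) = -1025, so c₁ = -1025/926.
Then c₀ = ((-35) − 27·(-1025/926))/5 = -947/926.

c₁ = -1.11, c₀ = -1.02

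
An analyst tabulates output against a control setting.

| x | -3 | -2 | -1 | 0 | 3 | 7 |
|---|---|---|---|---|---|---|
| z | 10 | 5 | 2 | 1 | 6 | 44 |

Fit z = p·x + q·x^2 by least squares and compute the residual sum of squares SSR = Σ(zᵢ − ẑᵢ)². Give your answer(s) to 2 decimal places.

Entries of AᵀA: Σx·x = 72, Σx·x^2 = 334, Σx^2·x^2 = 2580.
For Aᵀz: Σx·z = 284, Σx^2·z = 2322.
Normal equations: [[72, 334]; [334, 2580]]·[p, q]ᵀ = [284, 2322]ᵀ.
det = 72·2580 − 334² = 74204.
p = (284·2580 − 334·2322)/74204 = -10707/18551; q = (72·2322 − 334·284)/74204 = 18082/18551.
Residuals: -9349/18551, -987/18551, 8313/18551, 1, -19311/18551, 5175/18551; SSR = 48586/18551.

SSR = 2.62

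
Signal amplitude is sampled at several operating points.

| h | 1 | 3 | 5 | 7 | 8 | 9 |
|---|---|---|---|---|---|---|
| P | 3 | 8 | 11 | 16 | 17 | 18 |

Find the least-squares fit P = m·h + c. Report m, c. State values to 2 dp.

The normal equations are: 229·m + 33·c = 492;  33·m + 6·c = 73.
det = 229·6 − 33² = 285.
m = (492·6 − 33·73)/285 = 181/95; c = (229·73 − 33·492)/285 = 481/285.

m = 1.91, c = 1.69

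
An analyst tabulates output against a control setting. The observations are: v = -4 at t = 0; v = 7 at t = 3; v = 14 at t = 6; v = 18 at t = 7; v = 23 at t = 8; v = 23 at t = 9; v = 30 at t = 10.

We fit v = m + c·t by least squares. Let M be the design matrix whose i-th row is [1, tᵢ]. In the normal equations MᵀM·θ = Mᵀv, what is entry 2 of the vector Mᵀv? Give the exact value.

Entry 2 ↔ basis t, so (Mᵀv)_{2} = Σᵢ (t)·vᵢ = (0)·(-4) + (3)·(7) + (6)·(14) + (7)·(18) + (8)·(23) + (9)·(23) + (10)·(30) = 922.

922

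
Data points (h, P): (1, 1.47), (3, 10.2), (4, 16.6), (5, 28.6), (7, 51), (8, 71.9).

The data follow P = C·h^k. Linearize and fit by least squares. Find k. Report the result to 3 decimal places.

Taking logs, ln P = k·ln h + ln C, so regress ln P on ln h.
Σln h = 8.1197, Σ(ln h)² = 13.8297, Σln P = 17.0776, Σln h·ln P = 28.3843.
Equations: 13.8297·k + 8.1197·ln C = 28.3843;  8.1197·k + 6·ln C = 17.0776.
Δ = 13.8297·6 − (8.1197)² = 17.0487; k = (28.3843·6 − 8.1197·17.0776)/17.0487 = 1.85594, ln C = (13.8297·17.0776 − 8.1197·28.3843)/17.0487 = 0.33465.

k = 1.856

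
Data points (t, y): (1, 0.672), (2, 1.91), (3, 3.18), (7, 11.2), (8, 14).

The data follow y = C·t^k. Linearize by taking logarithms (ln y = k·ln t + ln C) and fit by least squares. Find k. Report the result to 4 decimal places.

Taking logs, ln y = k·ln t + ln C, so regress ln y on ln t.
Over the data: Σln t = 5.8171, Σ(ln t)² = 9.7980, Σln y = 6.4615, Σln t·ln y = 11.9084.
Normal system: [[9.7980, 5.8171]; [5.8171, 5]]·[k, ln C]ᵀ = [11.9084, 6.4615]ᵀ.
Δ = 9.7980·5 − (5.8171)² = 15.1514; k = (11.9084·5 − 5.8171·6.4615)/15.1514 = 1.44904, ln C = (9.7980·6.4615 − 5.8171·11.9084)/15.1514 = -0.39356.

k = 1.4490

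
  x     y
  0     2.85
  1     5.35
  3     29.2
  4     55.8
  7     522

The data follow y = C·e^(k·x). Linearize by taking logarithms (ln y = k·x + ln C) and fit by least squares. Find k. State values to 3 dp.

k = 0.752

Taking logs, ln y = k·x + ln C, so regress ln y on x.
XᵀX = [[75.0000, 15.0000]; [15.0000, 5]], rhs = [71.6904, 16.3780]ᵀ  (here Σx = 15.0000, Σ(x)² = 75.0000, Σln y = 16.3780, Σx·ln y = 71.6904).
Solving (det = 150.0000): k = 0.75188, ln C = 1.01998.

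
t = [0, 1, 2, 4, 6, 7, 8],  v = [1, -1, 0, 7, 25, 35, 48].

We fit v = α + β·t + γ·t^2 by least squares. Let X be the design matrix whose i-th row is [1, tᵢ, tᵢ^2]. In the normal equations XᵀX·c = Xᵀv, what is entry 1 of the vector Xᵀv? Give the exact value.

115

Entry 1 ↔ basis 1, so (Xᵀv)_{1} = Σᵢ vᵢ = (1)·(1) + (1)·(-1) + (1)·(0) + (1)·(7) + (1)·(25) + (1)·(35) + (1)·(48) = 115.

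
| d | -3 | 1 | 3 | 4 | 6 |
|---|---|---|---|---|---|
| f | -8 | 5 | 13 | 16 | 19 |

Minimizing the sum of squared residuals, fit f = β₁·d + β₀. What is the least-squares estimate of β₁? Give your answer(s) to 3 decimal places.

β₁ = 3.141

From the data, Σd·d = 71, Σd = 11, Σ1 = 5.
Moment sums: Σd·f = 246, Σf = 45.
det = 71·5 − 11² = 234.
β₁ = (246·5 − 11·45)/234 = 245/78; β₀ = (71·45 − 11·246)/234 = 163/78.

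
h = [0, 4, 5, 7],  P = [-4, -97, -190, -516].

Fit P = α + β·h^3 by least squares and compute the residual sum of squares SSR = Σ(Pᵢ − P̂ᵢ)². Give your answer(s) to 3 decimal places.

From the data, Σ1 = 4, Σh^3 = 532, Σh^3·h^3 = 137370.
Moment sums: ΣP = -807, Σh^3·P = -206946.
MᵀM·[α, β]ᵀ = MᵀP becomes [[4, 532]; [532, 137370]]·[α, β]ᵀ = [-807, -206946]ᵀ.
det = 4·137370 − 532² = 266456.
α = ((-807)·137370 − 532·(-206946))/266456 = -20061/7012; β = (4·(-206946) − 532·(-807))/266456 = -99615/66614.
Residuals: -7987/7012, 208763/133228, -28411/133228, -28599/133228; SSR = 512175/133228.

SSR = 3.844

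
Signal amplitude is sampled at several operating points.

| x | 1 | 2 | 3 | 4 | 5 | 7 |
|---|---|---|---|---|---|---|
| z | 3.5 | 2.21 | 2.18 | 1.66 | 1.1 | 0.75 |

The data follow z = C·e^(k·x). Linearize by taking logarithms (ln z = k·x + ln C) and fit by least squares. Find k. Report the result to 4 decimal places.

With ln zᵢ as the transformed response and xᵢ as the regressor:
Σx = 22.0000, Σ(x)² = 104.0000, Σln z = 3.1395, Σx·ln z = 5.6668.
Equations: 104.0000·k + 22.0000·ln C = 5.6668;  22.0000·k + 6·ln C = 3.1395.
Solving (det = 140.0000): k = -0.25049, ln C = 1.44173.

k = -0.2505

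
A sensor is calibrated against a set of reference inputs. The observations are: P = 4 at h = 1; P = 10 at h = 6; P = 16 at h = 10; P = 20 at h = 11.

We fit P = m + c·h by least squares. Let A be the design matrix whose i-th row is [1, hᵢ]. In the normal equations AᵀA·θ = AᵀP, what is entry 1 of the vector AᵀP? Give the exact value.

50

Entry 1 ↔ basis 1, so (AᵀP)_{1} = Σᵢ Pᵢ = (1)·(4) + (1)·(10) + (1)·(16) + (1)·(20) = 50.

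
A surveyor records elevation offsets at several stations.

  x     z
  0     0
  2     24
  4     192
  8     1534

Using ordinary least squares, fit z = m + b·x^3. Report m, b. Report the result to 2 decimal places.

m = 0.09, b = 3.00

Setting ∂/∂m … = 0 gives: 4·m + 584·b = 1750;  584·m + 266304·b = 797888.
(Σ1 = 4, Σx^3 = 584, Σx^3·x^3 = 266304, Σz = 1750, Σx^3·z = 797888.)
Δ = 4·266304 − 584² = 724160.
m = (1750·266304 − 584·797888)/724160 = 14/155; b = (4·797888 − 584·1750)/724160 = 135597/45260.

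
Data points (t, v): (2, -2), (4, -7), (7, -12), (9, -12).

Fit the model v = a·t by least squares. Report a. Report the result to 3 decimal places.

With design matrix M, MᵀM = [[150]] and Mᵀv = [-224]ᵀ.
a = (-224)/150 = -1.49333.

a = -1.493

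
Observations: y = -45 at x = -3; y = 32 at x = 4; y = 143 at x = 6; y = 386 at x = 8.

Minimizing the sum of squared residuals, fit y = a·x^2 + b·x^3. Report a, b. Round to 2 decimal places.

a = -2.05, b = 1.01

From the data, Σx^2·x^2 = 5729, Σx^2·x^3 = 41325, Σx^3·x^3 = 313625.
Right-hand side: Σx^2·y = 29959, Σx^3·y = 231783.
Normal equations: [[5729, 41325]; [41325, 313625]]·[a, b]ᵀ = [29959, 231783]ᵀ.
Δ = 5729·313625 − 41325² = 89002000.
a = (29959·313625 − 41325·231783)/89002000 = -1825411/890020; b = (5729·231783 − 41325·29959)/89002000 = 22457283/22250500.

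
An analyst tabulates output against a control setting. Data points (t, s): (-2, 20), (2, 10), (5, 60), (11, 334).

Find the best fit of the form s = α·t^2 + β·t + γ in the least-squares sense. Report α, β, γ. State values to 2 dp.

α = 3.03, β = -3.21, γ = 2.11

Setting ∂/∂α … = 0 gives: 15298·α + 1456·β + 154·γ = 42034;  1456·α + 154·β + 16·γ = 3954;  154·α + 16·β + 4·γ = 424.
Solving the 3×3 system (Gaussian elimination) gives α = 13906/4587, β = -24511/7645, γ = 48337/22935.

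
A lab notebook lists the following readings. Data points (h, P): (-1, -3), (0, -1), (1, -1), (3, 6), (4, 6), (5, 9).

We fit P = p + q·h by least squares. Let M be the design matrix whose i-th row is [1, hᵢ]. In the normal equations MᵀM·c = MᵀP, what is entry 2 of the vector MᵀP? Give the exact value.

89

Entry 2 ↔ basis h, so (MᵀP)_{2} = Σᵢ (h)·Pᵢ = (-1)·(-3) + (0)·(-1) + (1)·(-1) + (3)·(6) + (4)·(6) + (5)·(9) = 89.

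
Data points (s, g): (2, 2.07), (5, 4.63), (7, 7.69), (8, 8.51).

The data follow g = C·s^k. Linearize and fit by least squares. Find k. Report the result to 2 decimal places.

Linearized form: ln g = k·ln s + ln C. From the 4 transformed points,
Σln s = 6.3279, Σ(ln s)² = 11.1814, Σln g = 6.4413, Σln s·ln g = 11.3929.
Equations: 11.1814·k + 6.3279·ln C = 11.3929;  6.3279·k + 4·ln C = 6.4413.
Δ = 11.1814·4 − (6.3279)² = 4.6828; k = (11.3929·4 − 6.3279·6.4413)/4.6828 = 1.02756, ln C = (11.1814·6.4413 − 6.3279·11.3929)/4.6828 = -0.01527.

k = 1.03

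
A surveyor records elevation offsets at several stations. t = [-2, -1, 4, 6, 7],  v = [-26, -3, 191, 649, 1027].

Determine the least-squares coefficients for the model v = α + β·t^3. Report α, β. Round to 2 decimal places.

From the data, Σ1 = 5, Σt^3 = 614, Σt^3·t^3 = 168466.
Moment sums: Σv = 1838, Σt^3·v = 504880.
MᵀM·[α, β]ᵀ = Mᵀv becomes [[5, 614]; [614, 168466]]·[α, β]ᵀ = [1838, 504880]ᵀ.
Δ = 5·168466 − 614² = 465334.
α = (1838·168466 − 614·504880)/465334 = -177906/232667; β = (5·504880 − 614·1838)/465334 = 697934/232667.

α = -0.76, β = 3.00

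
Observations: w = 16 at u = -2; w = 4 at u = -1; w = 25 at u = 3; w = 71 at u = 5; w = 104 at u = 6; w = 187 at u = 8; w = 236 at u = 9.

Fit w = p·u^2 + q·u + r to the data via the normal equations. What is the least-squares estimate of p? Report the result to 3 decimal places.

With design matrix X, XᵀX = [[12676, 1600, 220]; [1600, 220, 28]; [220, 28, 7]] and Xᵀw = [36896, 4638, 643]ᵀ.
Solving the 3×3 system (Gaussian elimination) gives p = 15299/5049, q = -32447/30294, r = 13777/15147.

p = 3.030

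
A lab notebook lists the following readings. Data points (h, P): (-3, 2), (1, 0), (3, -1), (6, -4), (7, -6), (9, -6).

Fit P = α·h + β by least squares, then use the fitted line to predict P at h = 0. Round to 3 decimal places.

XᵀX·[α, β]ᵀ = XᵀP reads: 185·α + 23·β = -129;  23·α + 6·β = -15.
(Σh·h = 185, Σh = 23, Σ1 = 6, Σh·P = -129, ΣP = -15.)
det = 185·6 − 23² = 581.
α = ((-129)·6 − 23·(-15))/581 = -429/581; β = (185·(-15) − 23·(-129))/581 = 192/581.
At h = 0: P̂ = (-429/581)·(0) + (192/581)·(1) = 192/581.

P̂ = 0.330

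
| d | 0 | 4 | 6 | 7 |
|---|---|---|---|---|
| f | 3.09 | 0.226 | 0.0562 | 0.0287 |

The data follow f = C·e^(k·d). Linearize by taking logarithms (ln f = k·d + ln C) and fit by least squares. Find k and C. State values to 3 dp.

k = -0.669, C = 3.142

With ln fᵢ as the transformed response and dᵢ as the regressor:
Σd = 17.0000, Σ(d)² = 101.0000, Σln f = -6.7887, Σd·ln f = -48.0779.
Equations: 101.0000·k + 17.0000·ln C = -48.0779;  17.0000·k + 4·ln C = -6.7887.
Δ = 101.0000·4 − (17.0000)² = 115.0000; k = (-48.0779·4 − 17.0000·-6.7887)/115.0000 = -0.66872, ln C = (101.0000·-6.7887 − 17.0000·-48.0779)/115.0000 = 1.14488, so C = exp(1.14488) = 3.14207.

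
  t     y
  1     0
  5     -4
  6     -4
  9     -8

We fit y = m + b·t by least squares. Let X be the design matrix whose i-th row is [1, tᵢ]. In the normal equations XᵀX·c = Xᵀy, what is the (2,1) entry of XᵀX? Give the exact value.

Row 2 ↔ basis t, column 1 ↔ basis 1, so (XᵀX)_{2,1} = Σᵢ t = (1)·(1) + (5)·(1) + (6)·(1) + (9)·(1) = 21.

21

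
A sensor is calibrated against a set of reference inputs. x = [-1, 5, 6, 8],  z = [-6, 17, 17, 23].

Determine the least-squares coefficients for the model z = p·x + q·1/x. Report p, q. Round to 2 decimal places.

p = 2.89, q = 3.28

The normal system MᵀM·[p, q]ᵀ = Mᵀz is [[126, 4]; [4, 15601/14400]]·[p, q]ᵀ = [377, 1813/120]ᵀ.
Δ = 126·(15601/14400) − 4² = 96407/800.
p = (377·(15601/14400) − 4·(1813/120))/(96407/800) = 5011337/1735326; q = (126·(1813/120) − 4·377)/(96407/800) = 316520/96407.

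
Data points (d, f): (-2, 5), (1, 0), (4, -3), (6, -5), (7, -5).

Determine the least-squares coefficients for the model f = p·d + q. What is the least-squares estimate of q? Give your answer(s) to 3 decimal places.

q = 1.985

Normal-equation sums: Σd·d = 106, Σd = 16, Σ1 = 5.
Moment sums: Σd·f = -87, Σf = -8.
Normal equations: [[106, 16]; [16, 5]]·[p, q]ᵀ = [-87, -8]ᵀ.
Δ = 106·5 − 16² = 274.
p = ((-87)·5 − 16·(-8))/274 = -307/274; q = (106·(-8) − 16·(-87))/274 = 272/137.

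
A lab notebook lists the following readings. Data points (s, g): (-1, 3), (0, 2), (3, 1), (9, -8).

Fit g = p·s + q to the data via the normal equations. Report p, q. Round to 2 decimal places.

The normal equations are: 91·p + 11·q = -72;  11·p + 4·q = -2.
Determinant 91·4 − 11² = 243.
p = ((-72)·4 − 11·(-2))/243 = -266/243; q = (91·(-2) − 11·(-72))/243 = 610/243.

p = -1.09, q = 2.51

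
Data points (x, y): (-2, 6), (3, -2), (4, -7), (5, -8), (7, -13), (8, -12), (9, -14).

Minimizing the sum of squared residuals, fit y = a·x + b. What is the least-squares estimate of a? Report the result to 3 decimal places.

a = -1.884

Setting ∂/∂a … = 0 gives: 248·a + 34·b = -399;  34·a + 7·b = -50.
(Σx·x = 248, Σx = 34, Σ1 = 7, Σx·y = -399, Σy = -50.)
Δ = 248·7 − 34² = 580.
a = ((-399)·7 − 34·(-50))/580 = -1093/580; b = (248·(-50) − 34·(-399))/580 = 583/290.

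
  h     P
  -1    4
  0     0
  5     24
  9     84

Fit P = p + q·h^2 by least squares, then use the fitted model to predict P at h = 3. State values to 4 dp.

Compute the Gram sums: Σ1 = 4, Σh^2 = 107, Σh^2·h^2 = 7187.
And ΣP = 112, Σh^2·P = 7408.
Δ = 4·7187 − 107² = 17299.
p = (112·7187 − 107·7408)/17299 = 12288/17299; q = (4·7408 − 107·112)/17299 = 17648/17299.
At h = 3: P̂ = (12288/17299)·(1) + (17648/17299)·(9) = 171120/17299.

P̂ = 9.8919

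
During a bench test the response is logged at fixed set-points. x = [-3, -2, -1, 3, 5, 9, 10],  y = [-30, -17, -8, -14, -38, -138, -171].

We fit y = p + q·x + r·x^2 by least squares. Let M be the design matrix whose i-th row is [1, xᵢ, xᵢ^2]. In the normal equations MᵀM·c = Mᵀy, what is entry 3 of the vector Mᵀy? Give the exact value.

Entry 3 ↔ basis x^2, so (Mᵀy)_{3} = Σᵢ (x^2)·yᵢ = (9)·(-30) + (4)·(-17) + (1)·(-8) + (9)·(-14) + (25)·(-38) + (81)·(-138) + (100)·(-171) = -29700.

-29700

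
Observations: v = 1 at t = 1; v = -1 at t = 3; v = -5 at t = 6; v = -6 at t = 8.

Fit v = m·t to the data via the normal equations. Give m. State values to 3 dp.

From the data, Σt·t = 110.
And Σt·v = -80.
m = (-80)/110 = -0.727273.

m = -0.727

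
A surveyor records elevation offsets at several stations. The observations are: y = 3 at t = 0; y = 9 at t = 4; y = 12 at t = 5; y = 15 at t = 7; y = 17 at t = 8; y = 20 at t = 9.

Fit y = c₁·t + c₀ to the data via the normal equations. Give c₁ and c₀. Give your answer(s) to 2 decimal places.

From the data, Σt·t = 235, Σt = 33, Σ1 = 6.
Moment sums: Σt·y = 517, Σy = 76.
So MᵀM·[c₁, c₀]ᵀ = Mᵀy: [[235, 33]; [33, 6]]·[c₁, c₀]ᵀ = [517, 76]ᵀ.
Eliminating c₀: 6·(row 1) − 33·(row 2) gives 321·c₁ = 6·517 − 33·76 = 594, so c₁ = 198/107.
Then c₀ = (76 − 33·(198/107))/6 = 799/321.

c₁ = 1.85, c₀ = 2.49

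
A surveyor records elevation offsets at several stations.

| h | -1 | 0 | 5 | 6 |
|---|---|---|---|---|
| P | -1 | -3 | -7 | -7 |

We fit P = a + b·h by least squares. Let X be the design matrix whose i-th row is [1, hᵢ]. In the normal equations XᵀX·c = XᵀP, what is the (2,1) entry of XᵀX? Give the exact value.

10

Row 2 ↔ basis h, column 1 ↔ basis 1, so (XᵀX)_{2,1} = Σᵢ h = (-1)·(1) + (0)·(1) + (5)·(1) + (6)·(1) = 10.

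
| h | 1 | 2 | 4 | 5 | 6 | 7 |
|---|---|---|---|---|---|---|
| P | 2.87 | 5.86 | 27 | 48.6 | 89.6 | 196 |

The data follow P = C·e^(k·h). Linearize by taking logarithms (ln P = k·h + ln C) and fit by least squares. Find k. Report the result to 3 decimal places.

With ln Pᵢ as the transformed response and hᵢ as the regressor:
Σh = 25.0000, Σ(h)² = 131.0000, Σln P = 19.7754, Σh·ln P = 101.1110.
Normal system: [[131.0000, 25.0000]; [25.0000, 6]]·[k, ln C]ᵀ = [101.1110, 19.7754]ᵀ.
Solving (det = 161.0000): k = 0.69740, ln C = 0.39007.

k = 0.697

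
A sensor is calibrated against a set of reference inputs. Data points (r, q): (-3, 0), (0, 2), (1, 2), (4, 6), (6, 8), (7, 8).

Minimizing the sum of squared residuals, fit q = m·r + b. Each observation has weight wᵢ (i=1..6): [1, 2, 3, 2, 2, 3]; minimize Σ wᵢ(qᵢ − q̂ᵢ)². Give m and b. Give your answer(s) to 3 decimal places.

Forming MᵀWM = [[263, 41]; [41, 13]] and MᵀWq = [318, 62]ᵀ gives MᵀWM·[m, b]ᵀ = MᵀWq.
Eliminating b: 13·(row 1) − 41·(row 2) gives 1738·m = 13·318 − 41·62 = 1592, so m = 796/869.
Then b = (62 − 41·(796/869))/13 = 1634/869.

m = 0.916, b = 1.880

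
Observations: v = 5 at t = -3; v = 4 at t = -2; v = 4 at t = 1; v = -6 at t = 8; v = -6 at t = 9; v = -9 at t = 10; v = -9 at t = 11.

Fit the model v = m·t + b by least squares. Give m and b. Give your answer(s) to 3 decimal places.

MᵀM·[m, b]ᵀ = Mᵀv reads: 380·m + 34·b = -310;  34·m + 7·b = -17.
(Σt·t = 380, Σt = 34, Σ1 = 7, Σt·v = -310, Σv = -17.)
det = 380·7 − 34² = 1504.
m = ((-310)·7 − 34·(-17))/1504 = -199/188; b = (380·(-17) − 34·(-310))/1504 = 255/94.

m = -1.059, b = 2.713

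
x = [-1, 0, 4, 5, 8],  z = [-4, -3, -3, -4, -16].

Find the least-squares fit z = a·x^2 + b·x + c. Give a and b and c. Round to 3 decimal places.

The normal system AᵀA·[a, b, c]ᵀ = Aᵀz is [[4978, 700, 106]; [700, 106, 16]; [106, 16, 5]]·[a, b, c]ᵀ = [-1176, -156, -30]ᵀ.
Inverting the 3×3 Gram matrix, [a, b, c]ᵀ = [-3310/8113, 12910/8113, -19818/8113]ᵀ.

a = -0.408, b = 1.591, c = -2.443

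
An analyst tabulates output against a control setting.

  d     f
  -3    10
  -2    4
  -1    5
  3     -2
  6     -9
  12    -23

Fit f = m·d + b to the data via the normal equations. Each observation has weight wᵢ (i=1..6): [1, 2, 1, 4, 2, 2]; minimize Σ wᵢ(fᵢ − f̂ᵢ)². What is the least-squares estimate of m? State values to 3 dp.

m = -2.037

With design matrix M, MᵀWM = [[414, 40]; [40, 12]] and MᵀWf = [-735, -49]ᵀ.
det = 414·12 − 40² = 3368.
m = ((-735)·12 − 40·(-49))/3368 = -1715/842; b = (414·(-49) − 40·(-735))/3368 = 4557/1684.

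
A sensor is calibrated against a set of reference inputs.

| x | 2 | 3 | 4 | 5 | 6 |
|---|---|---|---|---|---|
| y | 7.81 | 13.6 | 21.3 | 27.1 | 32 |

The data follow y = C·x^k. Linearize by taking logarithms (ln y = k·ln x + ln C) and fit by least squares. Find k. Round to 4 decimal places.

k = 1.3110

Let Y = ln y. Fitting Y = k·ln x + ln C by least squares:
AᵀA = [[9.4099, 6.5793]; [6.5793, 5]], rhs = [20.0526, 14.4895]ᵀ  (here Σln x = 6.5793, Σ(ln x)² = 9.4099, Σln y = 14.4895, Σln x·ln y = 20.0526).
Solving (det = 3.7630): k = 1.31097, ln C = 1.17285.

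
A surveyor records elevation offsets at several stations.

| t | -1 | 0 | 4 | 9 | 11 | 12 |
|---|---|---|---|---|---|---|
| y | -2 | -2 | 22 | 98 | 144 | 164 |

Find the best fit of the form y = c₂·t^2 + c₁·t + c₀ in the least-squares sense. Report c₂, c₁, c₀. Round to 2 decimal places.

From the data, Σt^2·t^2 = 42195, Σt^2·t = 3851, Σt^2 = 363, Σt·t = 363, Σt = 35, Σ1 = 6.
And Σt^2·y = 49328, Σt·y = 4524, Σy = 424.
So AᵀA·[c₂, c₁, c₀]ᵀ = Aᵀy: [[42195, 3851, 363]; [3851, 363, 35]; [363, 35, 6]]·[c₂, c₁, c₀]ᵀ = [49328, 4524, 424]ᵀ.
Solving the 3×3 system (Gaussian elimination) gives c₂ = 308561/313098, c₁ = 224909/104366, c₀ = -239128/156549.

c₂ = 0.99, c₁ = 2.16, c₀ = -1.53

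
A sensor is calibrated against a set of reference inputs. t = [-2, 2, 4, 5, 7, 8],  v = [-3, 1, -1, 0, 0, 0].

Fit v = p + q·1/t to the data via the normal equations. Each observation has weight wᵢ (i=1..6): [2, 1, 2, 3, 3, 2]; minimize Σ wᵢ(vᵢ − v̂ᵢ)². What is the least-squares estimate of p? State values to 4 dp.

p = -0.9157

AᵀWA·[p, q]ᵀ = AᵀWv reads: 13·p + (179/140)·q = -7;  (179/140)·p + (42629/39200)·q = 3.
(Σwᵢ·1 = 13, Σwᵢ·1/t = 179/140, Σwᵢ·1/t·1/t = 42629/39200, Σwᵢ·v = -7, Σwᵢ·1/t·v = 3.)
Δ = 13·(42629/39200) − (179/140)² = 98019/7840.
p = ((-7)·(42629/39200) − (179/140)·3)/(98019/7840) = -448763/490095; q = (13·3 − (179/140)·(-7))/(98019/7840) = 375928/98019.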